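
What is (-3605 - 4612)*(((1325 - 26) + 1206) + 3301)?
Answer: -47707902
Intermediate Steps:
(-3605 - 4612)*(((1325 - 26) + 1206) + 3301) = -8217*((1299 + 1206) + 3301) = -8217*(2505 + 3301) = -8217*5806 = -47707902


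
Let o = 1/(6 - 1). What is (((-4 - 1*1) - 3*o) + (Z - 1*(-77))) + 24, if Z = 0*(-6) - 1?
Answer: 472/5 ≈ 94.400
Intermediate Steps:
o = 1/5 ≈ 0.20000
Z = -1 (Z = 0 - 1 = -1)
(((-4 - 1*1) - 3*o) + (Z - 1*(-77))) + 24 = (((-4 - 1*1) - 3*1/5) + (-1 - 1*(-77))) + 24 = (((-4 - 1) - 3/5) + (-1 + 77)) + 24 = ((-5 - 3/5) + 76) + 24 = (-28/5 + 76) + 24 = 352/5 + 24 = 472/5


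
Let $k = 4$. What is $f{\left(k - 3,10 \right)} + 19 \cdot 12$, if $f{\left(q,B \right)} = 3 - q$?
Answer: $230$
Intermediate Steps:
$f{\left(k - 3,10 \right)} + 19 \cdot 12 = \left(3 - \left(4 - 3\right)\right) + 19 \cdot 12 = \left(3 - 1\right) + 228 = 2 + 228 = 230$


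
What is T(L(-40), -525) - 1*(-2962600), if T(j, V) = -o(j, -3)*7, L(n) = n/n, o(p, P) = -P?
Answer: 2962579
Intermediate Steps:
L(n) = 1
T(j, V) = -21 (T(j, V) = -(-1)*(-3)*7 = -1*3*7 = -3*7 = -21)
T(L(-40), -525) - 1*(-2962600) = -21 - 1*(-2962600) = -21 + 2962600 = 2962579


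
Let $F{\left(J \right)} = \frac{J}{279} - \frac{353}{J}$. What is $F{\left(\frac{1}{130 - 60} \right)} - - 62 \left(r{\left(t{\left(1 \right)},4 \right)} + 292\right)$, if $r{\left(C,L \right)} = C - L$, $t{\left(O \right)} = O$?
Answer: $- \frac{132647759}{19530} \approx -6792.0$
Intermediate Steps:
$F{\left(J \right)} = - \frac{353}{J} + \frac{J}{279}$ ($F{\left(J \right)} = J \frac{1}{279} - \frac{353}{J} = \frac{J}{279} - \frac{353}{J} = - \frac{353}{J} + \frac{J}{279}$)
$F{\left(\frac{1}{130 - 60} \right)} - - 62 \left(r{\left(t{\left(1 \right)},4 \right)} + 292\right) = \left(- \frac{353}{\frac{1}{130 - 60}} + \frac{1}{279 \left(130 - 60\right)}\right) - - 62 \left(\left(1 - 4\right) + 292\right) = \left(- \frac{353}{\frac{1}{70}} + \frac{1}{279 \cdot 70}\right) - - 62 \left(\left(1 - 4\right) + 292\right) = \left(- 353 \frac{1}{\frac{1}{70}} + \frac{1}{279} \cdot \frac{1}{70}\right) - - 62 \left(-3 + 292\right) = \left(\left(-353\right) 70 + \frac{1}{19530}\right) - \left(-62\right) 289 = \left(-24710 + \frac{1}{19530}\right) - -17918 = - \frac{482586299}{19530} + 17918 = - \frac{132647759}{19530}$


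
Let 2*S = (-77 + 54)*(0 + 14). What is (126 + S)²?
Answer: 1225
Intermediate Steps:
S = -161 (S = ((-77 + 54)*(0 + 14))/2 = (-23*14)/2 = (½)*(-322) = -161)
(126 + S)² = (126 - 161)² = (-35)² = 1225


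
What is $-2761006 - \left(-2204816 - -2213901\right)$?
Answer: $-2770091$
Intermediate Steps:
$-2761006 - \left(-2204816 - -2213901\right) = -2761006 - \left(-2204816 + 2213901\right) = -2761006 - 9085 = -2770091$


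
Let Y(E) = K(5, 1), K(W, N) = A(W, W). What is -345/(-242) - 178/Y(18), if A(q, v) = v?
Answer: -41351/1210 ≈ -34.174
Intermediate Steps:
K(W, N) = W
Y(E) = 5
-345/(-242) - 178/Y(18) = -345/(-242) - 178/5 = -345*(-1/242) - 178*⅕ = 345/242 - 178/5 = -41351/1210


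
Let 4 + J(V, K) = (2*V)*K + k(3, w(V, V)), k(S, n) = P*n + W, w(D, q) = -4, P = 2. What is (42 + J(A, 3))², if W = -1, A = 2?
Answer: 1681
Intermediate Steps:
k(S, n) = -1 + 2*n (k(S, n) = 2*n - 1 = -1 + 2*n)
J(V, K) = -13 + 2*K*V (J(V, K) = -4 + ((2*V)*K + (-1 + 2*(-4))) = -4 + (2*K*V + (-1 - 8)) = -4 + (2*K*V - 9) = -4 + (-9 + 2*K*V) = -13 + 2*K*V)
(42 + J(A, 3))² = (42 + (-13 + 2*3*2))² = (42 + (-13 + 12))² = (42 - 1)² = 41² = 1681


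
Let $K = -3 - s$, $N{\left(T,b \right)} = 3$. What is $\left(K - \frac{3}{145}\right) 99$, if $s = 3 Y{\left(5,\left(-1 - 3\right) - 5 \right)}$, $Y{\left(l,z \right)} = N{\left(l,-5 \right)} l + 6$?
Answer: $- \frac{947727}{145} \approx -6536.0$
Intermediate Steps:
$Y{\left(l,z \right)} = 6 + 3 l$ ($Y{\left(l,z \right)} = 3 l + 6 = 6 + 3 l$)
$s = 63$ ($s = 3 \left(6 + 3 \cdot 5\right) = 3 \left(6 + 15\right) = 3 \cdot 21 = 63$)
$K = -66$ ($K = -3 - 63 = -66$)
$\left(K - \frac{3}{145}\right) 99 = \left(-66 - \frac{3}{145}\right) 99 = \left(- \frac{9573}{145}\right) 99 = - \frac{947727}{145}$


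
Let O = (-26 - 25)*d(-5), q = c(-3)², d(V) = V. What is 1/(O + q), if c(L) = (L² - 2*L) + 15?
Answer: 1/1155 ≈ 0.00086580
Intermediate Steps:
c(L) = 15 + L² - 2*L
q = 900 (q = (15 + (-3)² - 2*(-3))² = (15 + 9 + 6)² = 30² = 900)
O = 255 (O = (-26 - 25)*(-5) = -51*(-5) = 255)
1/(O + q) = 1/(255 + 900) = 1/1155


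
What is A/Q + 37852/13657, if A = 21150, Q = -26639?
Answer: 719493878/363808823 ≈ 1.9777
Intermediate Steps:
A/Q + 37852/13657 = 21150/(-26639) + 37852/13657 = 21150*(-1/26639) + 37852*(1/13657) = -21150/26639 + 37852/13657 = 719493878/363808823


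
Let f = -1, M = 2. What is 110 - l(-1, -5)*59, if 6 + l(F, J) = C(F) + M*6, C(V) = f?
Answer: -185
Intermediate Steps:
C(V) = -1
l(F, J) = 5 (l(F, J) = -6 + (-1 + 2*6) = -6 + (-1 + 12) = -6 + 11 = 5)
110 - l(-1, -5)*59 = 110 - 1*5*59 = 110 - 5*59 = 110 - 295 = -185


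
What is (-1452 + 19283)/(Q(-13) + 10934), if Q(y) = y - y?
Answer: 1621/994 ≈ 1.6308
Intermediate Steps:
Q(y) = 0
(-1452 + 19283)/(Q(-13) + 10934) = (-1452 + 19283)/(0 + 10934) = 17831/10934 = 17831*(1/10934) = 1621/994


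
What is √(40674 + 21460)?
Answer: √62134 ≈ 249.27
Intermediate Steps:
√(40674 + 21460) = √62134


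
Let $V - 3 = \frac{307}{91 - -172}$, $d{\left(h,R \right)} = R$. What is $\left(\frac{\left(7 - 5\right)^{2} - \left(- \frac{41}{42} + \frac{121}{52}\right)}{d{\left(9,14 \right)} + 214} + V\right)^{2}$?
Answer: $\frac{74878058782488025}{4287720500953344} \approx 17.463$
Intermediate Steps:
$V = \frac{1096}{263}$ ($V = 3 + \frac{307}{91 - -172} = 3 + \frac{307}{91 + 172} = 3 + \frac{307}{263} = \frac{1096}{263} \approx 4.1673$)
$\left(\frac{\left(7 - 5\right)^{2} - \left(- \frac{41}{42} + \frac{121}{52}\right)}{d{\left(9,14 \right)} + 214} + V\right)^{2} = \left(\frac{\left(7 - 5\right)^{2} - \left(- \frac{41}{42} + \frac{121}{52}\right)}{14 + 214} + \frac{1096}{263}\right)^{2} = \left(\frac{2^{2} - \frac{1475}{1092}}{228} + \frac{1096}{263}\right)^{2} = \left(\left(4 + \left(- \frac{121}{52} + \frac{41}{42}\right)\right) \frac{1}{228} + \frac{1096}{263}\right)^{2} = \left(\left(4 - \frac{1475}{1092}\right) \frac{1}{228} + \frac{1096}{263}\right)^{2} = \left(\frac{2893}{1092} \cdot \frac{1}{228} + \frac{1096}{263}\right)^{2} = \left(\frac{2893}{248976} + \frac{1096}{263}\right)^{2} = \left(\frac{273638555}{65480688}\right)^{2} = \frac{74878058782488025}{4287720500953344}$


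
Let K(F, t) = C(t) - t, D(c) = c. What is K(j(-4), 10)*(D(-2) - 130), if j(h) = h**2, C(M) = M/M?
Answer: 1188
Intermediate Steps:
C(M) = 1
K(F, t) = 1 - t
K(j(-4), 10)*(D(-2) - 130) = (1 - 1*10)*(-2 - 130) = (1 - 10)*(-132) = -9*(-132) = 1188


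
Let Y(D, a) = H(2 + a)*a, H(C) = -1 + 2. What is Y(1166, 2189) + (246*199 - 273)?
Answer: 50870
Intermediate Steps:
H(C) = 1
Y(D, a) = a (Y(D, a) = 1*a = a)
Y(1166, 2189) + (246*199 - 273) = 2189 + (246*199 - 273) = 2189 + (48954 - 273) = 2189 + 48681 = 50870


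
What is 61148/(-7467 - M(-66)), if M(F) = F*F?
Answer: -61148/11823 ≈ -5.1720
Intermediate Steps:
M(F) = F**2
61148/(-7467 - M(-66)) = 61148/(-7467 - 1*(-66)**2) = 61148/(-7467 - 1*4356) = 61148/(-7467 - 4356) = 61148/(-11823) = 61148*(-1/11823) = -61148/11823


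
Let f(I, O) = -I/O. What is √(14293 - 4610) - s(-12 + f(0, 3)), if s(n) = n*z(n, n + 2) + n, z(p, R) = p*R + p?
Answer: 1308 + √9683 ≈ 1406.4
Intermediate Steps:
f(I, O) = -I/O
z(p, R) = p + R*p (z(p, R) = R*p + p = p + R*p)
s(n) = n + n²*(3 + n) (s(n) = n*(n*(1 + (n + 2))) + n = n*(n*(1 + (2 + n))) + n = n*(n*(3 + n)) + n = n²*(3 + n) + n = n + n²*(3 + n))
√(14293 - 4610) - s(-12 + f(0, 3)) = √(14293 - 4610) - (-12 - 1*0/3)*(1 + (-12 - 1*0/3)*(3 + (-12 - 1*0/3))) = √9683 - (-12 - 1*0*⅓)*(1 + (-12 - 1*0*⅓)*(3 + (-12 - 1*0*⅓))) = √9683 - (-12 + 0)*(1 + (-12 + 0)*(3 + (-12 + 0))) = √9683 - (-12)*(1 - 12*(3 - 12)) = √9683 - (-12)*(1 - 12*(-9)) = √9683 - (-12)*(1 + 108) = √9683 - (-12)*109 = √9683 - 1*(-1308) = √9683 + 1308 = 1308 + √9683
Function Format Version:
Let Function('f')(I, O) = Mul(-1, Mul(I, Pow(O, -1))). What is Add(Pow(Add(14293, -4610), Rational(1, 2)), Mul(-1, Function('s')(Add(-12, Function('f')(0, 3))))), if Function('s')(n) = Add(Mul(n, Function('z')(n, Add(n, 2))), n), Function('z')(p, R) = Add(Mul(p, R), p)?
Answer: Add(1308, Pow(9683, Rational(1, 2))) ≈ 1406.4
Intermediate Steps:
Function('f')(I, O) = Mul(-1, I, Pow(O, -1))
Function('z')(p, R) = Add(p, Mul(R, p)) (Function('z')(p, R) = Add(Mul(R, p), p) = Add(p, Mul(R, p)))
Function('s')(n) = Add(n, Mul(Pow(n, 2), Add(3, n))) (Function('s')(n) = Add(Mul(n, Mul(n, Add(1, Add(n, 2)))), n) = Add(Mul(n, Mul(n, Add(1, Add(2, n)))), n) = Add(Mul(n, Mul(n, Add(3, n))), n) = Add(Mul(Pow(n, 2), Add(3, n)), n) = Add(n, Mul(Pow(n, 2), Add(3, n))))
Add(Pow(Add(14293, -4610), Rational(1, 2)), Mul(-1, Function('s')(Add(-12, Function('f')(0, 3))))) = Add(Pow(Add(14293, -4610), Rational(1, 2)), Mul(-1, Mul(Add(-12, Mul(-1, 0, Pow(3, -1))), Add(1, Mul(Add(-12, Mul(-1, 0, Pow(3, -1))), Add(3, Add(-12, Mul(-1, 0, Pow(3, -1))))))))) = Add(Pow(9683, Rational(1, 2)), Mul(-1, Mul(Add(-12, Mul(-1, 0, Rational(1, 3))), Add(1, Mul(Add(-12, Mul(-1, 0, Rational(1, 3))), Add(3, Add(-12, Mul(-1, 0, Rational(1, 3))))))))) = Add(Pow(9683, Rational(1, 2)), Mul(-1, Mul(Add(-12, 0), Add(1, Mul(Add(-12, 0), Add(3, Add(-12, 0))))))) = Add(Pow(9683, Rational(1, 2)), Mul(-1, Mul(-12, Add(1, Mul(-12, Add(3, -12)))))) = Add(Pow(9683, Rational(1, 2)), Mul(-1, Mul(-12, Add(1, Mul(-12, -9))))) = Add(Pow(9683, Rational(1, 2)), Mul(-1, Mul(-12, Add(1, 108)))) = Add(Pow(9683, Rational(1, 2)), Mul(-1, Mul(-12, 109))) = Add(Pow(9683, Rational(1, 2)), Mul(-1, -1308)) = Add(Pow(9683, Rational(1, 2)), 1308) = Add(1308, Pow(9683, Rational(1, 2)))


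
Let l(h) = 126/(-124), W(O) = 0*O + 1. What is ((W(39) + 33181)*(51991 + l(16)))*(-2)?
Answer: -106958161978/31 ≈ -3.4503e+9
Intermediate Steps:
W(O) = 1 (W(O) = 0 + 1 = 1)
l(h) = -63/62 (l(h) = 126*(-1/124) = -63/62)
((W(39) + 33181)*(51991 + l(16)))*(-2) = ((1 + 33181)*(51991 - 63/62))*(-2) = (33182*(3223379/62))*(-2) = (53479080989/31)*(-2) = -106958161978/31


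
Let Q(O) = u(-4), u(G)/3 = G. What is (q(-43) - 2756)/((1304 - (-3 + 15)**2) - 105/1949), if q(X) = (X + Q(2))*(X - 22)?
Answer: 1596231/2260735 ≈ 0.70607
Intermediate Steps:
u(G) = 3*G
Q(O) = -12 (Q(O) = 3*(-4) = -12)
q(X) = (-22 + X)*(-12 + X) (q(X) = (X - 12)*(X - 22) = (-12 + X)*(-22 + X) = (-22 + X)*(-12 + X))
(q(-43) - 2756)/((1304 - (-3 + 15)**2) - 105/1949) = ((264 + (-43)**2 - 34*(-43)) - 2756)/((1304 - (-3 + 15)**2) - 105/1949) = ((264 + 1849 + 1462) - 2756)/((1304 - 1*12**2) - 105*1/1949) = (3575 - 2756)/((1304 - 1*144) - 105/1949) = 819/((1304 - 144) - 105/1949) = 819/(1160 - 105/1949) = 819/(2260735/1949) = 819*(1949/2260735) = 1596231/2260735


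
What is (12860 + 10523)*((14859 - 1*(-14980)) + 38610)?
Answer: 1600542967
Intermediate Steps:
(12860 + 10523)*((14859 - 1*(-14980)) + 38610) = 23383*((14859 + 14980) + 38610) = 23383*(29839 + 38610) = 23383*68449 = 1600542967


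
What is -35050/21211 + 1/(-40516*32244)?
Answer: -45789246556411/27710005941744 ≈ -1.6524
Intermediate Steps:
-35050/21211 + 1/(-40516*32244) = -35050*1/21211 - 1/40516*1/32244 = -35050/21211 - 1/1306397904 = -45789246556411/27710005941744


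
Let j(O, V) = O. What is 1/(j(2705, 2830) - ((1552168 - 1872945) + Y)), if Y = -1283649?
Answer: 1/1607131 ≈ 6.2223e-7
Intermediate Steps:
1/(j(2705, 2830) - ((1552168 - 1872945) + Y)) = 1/(2705 - ((1552168 - 1872945) - 1283649)) = 1/(2705 - (-320777 - 1283649)) = 1/(2705 - 1*(-1604426)) = 1/(2705 + 1604426) = 1/1607131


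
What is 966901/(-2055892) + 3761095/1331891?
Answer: 6444598381949/2738224051772 ≈ 2.3536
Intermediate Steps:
966901/(-2055892) + 3761095/1331891 = 966901*(-1/2055892) + 3761095*(1/1331891) = -966901/2055892 + 3761095/1331891 = 6444598381949/2738224051772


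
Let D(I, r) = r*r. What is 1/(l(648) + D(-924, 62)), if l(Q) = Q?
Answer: 1/4492 ≈ 0.00022262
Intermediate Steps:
D(I, r) = r**2
1/(l(648) + D(-924, 62)) = 1/(648 + 62**2) = 1/(648 + 3844) = 1/4492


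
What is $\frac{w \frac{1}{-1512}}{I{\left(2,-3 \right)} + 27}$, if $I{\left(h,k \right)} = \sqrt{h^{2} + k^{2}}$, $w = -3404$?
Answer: $\frac{851}{10024} - \frac{851 \sqrt{13}}{270648} \approx 0.073559$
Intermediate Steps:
$\frac{w \frac{1}{-1512}}{I{\left(2,-3 \right)} + 27} = \frac{\left(-3404\right) \frac{1}{-1512}}{\sqrt{2^{2} + \left(-3\right)^{2}} + 27} = \frac{\left(-3404\right) \left(- \frac{1}{1512}\right)}{\sqrt{4 + 9} + 27} = \frac{1}{\sqrt{13} + 27} \cdot \frac{851}{378} = \frac{1}{27 + \sqrt{13}} \cdot \frac{851}{378} = \frac{851}{378 \left(27 + \sqrt{13}\right)}$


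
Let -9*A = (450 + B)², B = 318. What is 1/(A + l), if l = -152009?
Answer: -1/217545 ≈ -4.5967e-6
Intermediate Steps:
A = -65536 (A = -(450 + 318)²/9 = -⅑*768² = -⅑*589824 = -65536)
1/(A + l) = 1/(-65536 - 152009) = 1/(-217545) = -1/217545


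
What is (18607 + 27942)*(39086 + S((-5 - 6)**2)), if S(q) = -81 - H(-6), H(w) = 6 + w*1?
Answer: 1815643745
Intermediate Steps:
H(w) = 6 + w
S(q) = -81 (S(q) = -81 - (6 - 6) = -81 - 1*0 = -81 + 0 = -81)
(18607 + 27942)*(39086 + S((-5 - 6)**2)) = (18607 + 27942)*(39086 - 81) = 46549*39005 = 1815643745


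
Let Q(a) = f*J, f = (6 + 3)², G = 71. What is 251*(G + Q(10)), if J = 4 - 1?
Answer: 78814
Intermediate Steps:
J = 3
f = 81 (f = 9² = 81)
Q(a) = 243 (Q(a) = 81*3 = 243)
251*(G + Q(10)) = 251*(71 + 243) = 251*314 = 78814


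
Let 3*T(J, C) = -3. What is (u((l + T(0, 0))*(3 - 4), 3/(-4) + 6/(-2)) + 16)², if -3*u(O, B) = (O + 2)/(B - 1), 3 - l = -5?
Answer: 795664/3249 ≈ 244.90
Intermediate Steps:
l = 8 (l = 3 - 1*(-5) = 3 + 5 = 8)
T(J, C) = -1 (T(J, C) = (⅓)*(-3) = -1)
u(O, B) = -(2 + O)/(3*(-1 + B)) (u(O, B) = -(O + 2)/(3*(B - 1)) = -(2 + O)/(3*(-1 + B)))
(u((l + T(0, 0))*(3 - 4), 3/(-4) + 6/(-2)) + 16)² = ((-2 - (8 - 1)*(3 - 4))/(3*(-1 + (3/(-4) + 6/(-2)))) + 16)² = ((-2 - 7*(-1))/(3*(-1 + (3*(-¼) + 6*(-½)))) + 16)² = ((-2 - 1*(-7))/(3*(-1 + (-¾ - 3))) + 16)² = ((-2 + 7)/(3*(-1 - 15/4)) + 16)² = ((⅓)*5/(-19/4) + 16)² = ((⅓)*(-4/19)*5 + 16)² = (-20/57 + 16)² = (892/57)² = 795664/3249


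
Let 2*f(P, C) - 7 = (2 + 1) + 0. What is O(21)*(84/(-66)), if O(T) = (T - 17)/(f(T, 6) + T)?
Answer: -28/143 ≈ -0.19580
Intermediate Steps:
f(P, C) = 5 (f(P, C) = 7/2 + ((2 + 1) + 0)/2 = 7/2 + (3 + 0)/2 = 7/2 + (½)*3 = 7/2 + 3/2 = 5)
O(T) = (-17 + T)/(5 + T) (O(T) = (T - 17)/(5 + T) = (-17 + T)/(5 + T))
O(21)*(84/(-66)) = ((-17 + 21)/(5 + 21))*(84/(-66)) = (4/26)*(84*(-1/66)) = ((1/26)*4)*(-14/11) = (2/13)*(-14/11) = -28/143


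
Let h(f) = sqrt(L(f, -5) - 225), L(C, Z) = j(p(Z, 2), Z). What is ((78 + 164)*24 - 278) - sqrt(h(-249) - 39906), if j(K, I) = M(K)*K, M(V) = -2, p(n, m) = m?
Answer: 5530 - sqrt(-39906 + I*sqrt(229)) ≈ 5530.0 - 199.76*I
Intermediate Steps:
j(K, I) = -2*K
L(C, Z) = -4 (L(C, Z) = -2*2 = -4)
h(f) = I*sqrt(229) (h(f) = sqrt(-4 - 225) = sqrt(-229) = I*sqrt(229))
((78 + 164)*24 - 278) - sqrt(h(-249) - 39906) = ((78 + 164)*24 - 278) - sqrt(I*sqrt(229) - 39906) = (242*24 - 278) - sqrt(-39906 + I*sqrt(229)) = (5808 - 278) - sqrt(-39906 + I*sqrt(229)) = 5530 - sqrt(-39906 + I*sqrt(229))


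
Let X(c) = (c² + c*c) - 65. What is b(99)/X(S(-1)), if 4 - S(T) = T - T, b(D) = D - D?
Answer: 0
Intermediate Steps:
b(D) = 0
S(T) = 4 (S(T) = 4 - (T - T) = 4 - 1*0 = 4 + 0 = 4)
X(c) = -65 + 2*c² (X(c) = (c² + c²) - 65 = 2*c² - 65 = -65 + 2*c²)
b(99)/X(S(-1)) = 0/(-65 + 2*4²) = 0/(-65 + 2*16) = 0/(-65 + 32) = 0/(-33) = 0*(-1/33) = 0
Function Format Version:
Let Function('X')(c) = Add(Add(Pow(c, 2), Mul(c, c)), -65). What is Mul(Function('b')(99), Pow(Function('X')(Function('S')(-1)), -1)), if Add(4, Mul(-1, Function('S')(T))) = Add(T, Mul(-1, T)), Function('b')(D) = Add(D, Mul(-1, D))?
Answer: 0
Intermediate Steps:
Function('b')(D) = 0
Function('S')(T) = 4 (Function('S')(T) = Add(4, Mul(-1, Add(T, Mul(-1, T)))) = Add(4, Mul(-1, 0)) = Add(4, 0) = 4)
Function('X')(c) = Add(-65, Mul(2, Pow(c, 2))) (Function('X')(c) = Add(Add(Pow(c, 2), Pow(c, 2)), -65) = Add(Mul(2, Pow(c, 2)), -65) = Add(-65, Mul(2, Pow(c, 2))))
Mul(Function('b')(99), Pow(Function('X')(Function('S')(-1)), -1)) = Mul(0, Pow(Add(-65, Mul(2, Pow(4, 2))), -1)) = Mul(0, Pow(Add(-65, Mul(2, 16)), -1)) = Mul(0, Pow(Add(-65, 32), -1)) = Mul(0, Pow(-33, -1)) = Mul(0, Rational(-1, 33)) = 0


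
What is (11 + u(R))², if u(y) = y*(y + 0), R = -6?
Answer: 2209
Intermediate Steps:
u(y) = y² (u(y) = y*y = y²)
(11 + u(R))² = (11 + (-6)²)² = (11 + 36)² = 47² = 2209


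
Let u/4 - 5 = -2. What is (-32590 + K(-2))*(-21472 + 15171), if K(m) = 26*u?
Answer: 203383678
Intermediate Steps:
u = 12 (u = 20 + 4*(-2) = 20 - 8 = 12)
K(m) = 312 (K(m) = 26*12 = 312)
(-32590 + K(-2))*(-21472 + 15171) = (-32590 + 312)*(-21472 + 15171) = -32278*(-6301) = 203383678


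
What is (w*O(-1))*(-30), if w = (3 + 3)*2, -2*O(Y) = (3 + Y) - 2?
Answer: 0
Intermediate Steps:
O(Y) = -1/2 - Y/2 (O(Y) = -((3 + Y) - 2)/2 = -(1 + Y)/2 = -1/2 - Y/2)
w = 12 (w = 6*2 = 12)
(w*O(-1))*(-30) = (12*(-1/2 - 1/2*(-1)))*(-30) = (12*(-1/2 + 1/2))*(-30) = (12*0)*(-30) = 0*(-30) = 0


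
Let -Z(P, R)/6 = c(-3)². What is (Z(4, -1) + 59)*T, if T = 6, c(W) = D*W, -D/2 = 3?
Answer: -11310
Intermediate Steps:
D = -6 (D = -2*3 = -6)
c(W) = -6*W
Z(P, R) = -1944 (Z(P, R) = -6*(-6*(-3))² = -6*18² = -6*324 = -1944)
(Z(4, -1) + 59)*T = (-1944 + 59)*6 = -1885*6 = -11310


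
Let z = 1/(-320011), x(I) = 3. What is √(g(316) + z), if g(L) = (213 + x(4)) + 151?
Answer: 2*√9395845851099/320011 ≈ 19.157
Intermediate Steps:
z = -1/320011 ≈ -3.1249e-6
g(L) = 367 (g(L) = (213 + 3) + 151 = 216 + 151 = 367)
√(g(316) + z) = √(367 - 1/320011) = √(117444036/320011) = 2*√9395845851099/320011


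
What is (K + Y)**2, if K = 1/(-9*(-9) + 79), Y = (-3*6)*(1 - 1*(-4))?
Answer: 207331201/25600 ≈ 8098.9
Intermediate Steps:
Y = -90 (Y = -18*(1 + 4) = -18*5 = -90)
K = 1/160 (K = 1/(81 + 79) = 1/160 ≈ 0.0062500)
(K + Y)**2 = (1/160 - 90)**2 = (-14399/160)**2 = 207331201/25600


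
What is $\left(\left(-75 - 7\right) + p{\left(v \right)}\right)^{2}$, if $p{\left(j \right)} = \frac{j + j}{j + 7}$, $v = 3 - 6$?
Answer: $\frac{27889}{4} \approx 6972.3$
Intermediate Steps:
$v = -3$
$p{\left(j \right)} = \frac{2 j}{7 + j}$
$\left(\left(-75 - 7\right) + p{\left(v \right)}\right)^{2} = \left(\left(-75 - 7\right) + 2 \left(-3\right) \frac{1}{7 - 3}\right)^{2} = \left(\left(-75 - 7\right) + 2 \left(-3\right) \frac{1}{4}\right)^{2} = \left(-82 + 2 \left(-3\right) \frac{1}{4}\right)^{2} = \left(-82 - \frac{3}{2}\right)^{2} = \left(- \frac{167}{2}\right)^{2} = \frac{27889}{4}$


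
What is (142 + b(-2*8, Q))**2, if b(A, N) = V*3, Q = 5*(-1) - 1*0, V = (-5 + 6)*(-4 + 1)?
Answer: 17689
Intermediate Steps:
V = -3 (V = 1*(-3) = -3)
Q = -5 (Q = -5 + 0 = -5)
b(A, N) = -9 (b(A, N) = -3*3 = -9)
(142 + b(-2*8, Q))**2 = (142 - 9)**2 = 133**2 = 17689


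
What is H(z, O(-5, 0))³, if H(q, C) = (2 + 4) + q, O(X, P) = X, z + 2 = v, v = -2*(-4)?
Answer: 1728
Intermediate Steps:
v = 8
z = 6 (z = -2 + 8 = 6)
H(q, C) = 6 + q
H(z, O(-5, 0))³ = (6 + 6)³ = 12³ = 1728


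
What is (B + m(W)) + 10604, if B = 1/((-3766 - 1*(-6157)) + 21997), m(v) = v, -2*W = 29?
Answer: 258256727/24388 ≈ 10590.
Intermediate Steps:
W = -29/2 (W = -1/2*29 = -29/2 ≈ -14.500)
B = 1/24388 (B = 1/((-3766 + 6157) + 21997) = 1/(2391 + 21997) = 1/24388 ≈ 4.1004e-5)
(B + m(W)) + 10604 = (1/24388 - 29/2) + 10604 = -353625/24388 + 10604 = 258256727/24388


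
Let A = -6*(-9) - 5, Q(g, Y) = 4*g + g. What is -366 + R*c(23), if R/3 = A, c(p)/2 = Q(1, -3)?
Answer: 1104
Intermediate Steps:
Q(g, Y) = 5*g
c(p) = 10 (c(p) = 2*(5*1) = 2*5 = 10)
A = 49 (A = 54 - 5 = 49)
R = 147 (R = 3*49 = 147)
-366 + R*c(23) = -366 + 147*10 = -366 + 1470 = 1104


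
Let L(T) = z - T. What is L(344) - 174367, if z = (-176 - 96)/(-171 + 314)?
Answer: -24983945/143 ≈ -1.7471e+5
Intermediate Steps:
z = -272/143 ≈ -1.9021
L(T) = -272/143 - T
L(344) - 174367 = (-272/143 - 1*344) - 174367 = (-272/143 - 344) - 174367 = -49464/143 - 174367 = -24983945/143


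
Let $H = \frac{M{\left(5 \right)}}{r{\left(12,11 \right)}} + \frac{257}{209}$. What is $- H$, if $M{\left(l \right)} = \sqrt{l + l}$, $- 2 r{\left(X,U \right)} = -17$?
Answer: $- \frac{257}{209} - \frac{2 \sqrt{10}}{17} \approx -1.6017$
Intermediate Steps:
$r{\left(X,U \right)} = \frac{17}{2}$ ($r{\left(X,U \right)} = \left(- \frac{1}{2}\right) \left(-17\right) = \frac{17}{2}$)
$M{\left(l \right)} = \sqrt{2} \sqrt{l}$ ($M{\left(l \right)} = \sqrt{2 l} = \sqrt{2} \sqrt{l}$)
$H = \frac{257}{209} + \frac{2 \sqrt{10}}{17}$ ($H = \frac{\sqrt{2} \sqrt{5}}{\frac{17}{2}} + \frac{257}{209} = \sqrt{10} \cdot \frac{2}{17} + 257 \cdot \frac{1}{209} = \frac{2 \sqrt{10}}{17} + \frac{257}{209} = \frac{257}{209} + \frac{2 \sqrt{10}}{17} \approx 1.6017$)
$- H = - (\frac{257}{209} + \frac{2 \sqrt{10}}{17}) = - \frac{257}{209} - \frac{2 \sqrt{10}}{17}$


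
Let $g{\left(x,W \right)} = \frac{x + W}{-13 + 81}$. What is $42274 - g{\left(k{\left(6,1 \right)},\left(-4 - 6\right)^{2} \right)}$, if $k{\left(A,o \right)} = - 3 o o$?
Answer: $\frac{2874535}{68} \approx 42273.0$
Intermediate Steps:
$k{\left(A,o \right)} = - 3 o^{2}$
$g{\left(x,W \right)} = \frac{W}{68} + \frac{x}{68}$ ($g{\left(x,W \right)} = \frac{W + x}{68} = \left(W + x\right) \frac{1}{68} = \frac{W}{68} + \frac{x}{68}$)
$42274 - g{\left(k{\left(6,1 \right)},\left(-4 - 6\right)^{2} \right)} = 42274 - \left(\frac{\left(-4 - 6\right)^{2}}{68} + \frac{\left(-3\right) 1^{2}}{68}\right) = 42274 - \left(\frac{\left(-10\right)^{2}}{68} + \frac{\left(-3\right) 1}{68}\right) = 42274 - \left(\frac{1}{68} \cdot 100 + \frac{1}{68} \left(-3\right)\right) = 42274 - \left(\frac{25}{17} - \frac{3}{68}\right) = 42274 - \frac{97}{68} = \frac{2874535}{68}$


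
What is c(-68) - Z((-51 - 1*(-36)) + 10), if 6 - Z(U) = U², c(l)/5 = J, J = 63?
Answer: 334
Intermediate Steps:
c(l) = 315 (c(l) = 5*63 = 315)
Z(U) = 6 - U²
c(-68) - Z((-51 - 1*(-36)) + 10) = 315 - (6 - ((-51 - 1*(-36)) + 10)²) = 315 - (6 - ((-51 + 36) + 10)²) = 315 - (6 - (-15 + 10)²) = 315 - (6 - 1*(-5)²) = 315 - (6 - 1*25) = 315 - (6 - 25) = 315 - 1*(-19) = 315 + 19 = 334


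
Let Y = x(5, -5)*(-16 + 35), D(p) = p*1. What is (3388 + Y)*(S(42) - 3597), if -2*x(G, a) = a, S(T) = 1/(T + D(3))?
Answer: -556083772/45 ≈ -1.2357e+7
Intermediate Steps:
D(p) = p
S(T) = 1/(3 + T) (S(T) = 1/(T + 3) = 1/(3 + T))
x(G, a) = -a/2
Y = 95/2 (Y = (-½*(-5))*(-16 + 35) = (5/2)*19 = 95/2 ≈ 47.500)
(3388 + Y)*(S(42) - 3597) = (3388 + 95/2)*(1/(3 + 42) - 3597) = 6871*(1/45 - 3597)/2 = (6871/2)*(-161864/45) = -556083772/45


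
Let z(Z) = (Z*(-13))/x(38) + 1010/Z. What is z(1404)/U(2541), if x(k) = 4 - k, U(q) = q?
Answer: 6415037/30324294 ≈ 0.21155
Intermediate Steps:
z(Z) = 1010/Z + 13*Z/34 (z(Z) = (Z*(-13))/(4 - 1*38) + 1010/Z = (-13*Z)/(4 - 38) + 1010/Z = -13*Z/(-34) + 1010/Z = -13*Z*(-1/34) + 1010/Z = 13*Z/34 + 1010/Z = 1010/Z + 13*Z/34)
z(1404)/U(2541) = (1010/1404 + (13/34)*1404)/2541 = (1010*(1/1404) + 9126/17)*(1/2541) = (505/702 + 9126/17)*(1/2541) = (6415037/11934)*(1/2541) = 6415037/30324294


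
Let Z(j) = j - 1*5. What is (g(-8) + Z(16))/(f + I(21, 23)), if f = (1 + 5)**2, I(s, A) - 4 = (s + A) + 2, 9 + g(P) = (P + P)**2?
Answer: 3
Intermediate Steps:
Z(j) = -5 + j (Z(j) = j - 5 = -5 + j)
g(P) = -9 + 4*P**2 (g(P) = -9 + (P + P)**2 = -9 + (2*P)**2 = -9 + 4*P**2)
I(s, A) = 6 + A + s (I(s, A) = 4 + ((s + A) + 2) = 4 + ((A + s) + 2) = 4 + (2 + A + s) = 6 + A + s)
f = 36 (f = 6**2 = 36)
(g(-8) + Z(16))/(f + I(21, 23)) = ((-9 + 4*(-8)**2) + (-5 + 16))/(36 + (6 + 23 + 21)) = ((-9 + 4*64) + 11)/(36 + 50) = ((-9 + 256) + 11)/86 = (247 + 11)*(1/86) = 258*(1/86) = 3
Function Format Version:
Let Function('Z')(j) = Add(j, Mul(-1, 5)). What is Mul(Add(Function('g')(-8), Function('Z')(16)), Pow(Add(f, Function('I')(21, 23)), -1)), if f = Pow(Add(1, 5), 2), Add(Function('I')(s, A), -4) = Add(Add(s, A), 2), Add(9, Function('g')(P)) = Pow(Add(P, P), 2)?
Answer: 3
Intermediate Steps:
Function('Z')(j) = Add(-5, j) (Function('Z')(j) = Add(j, -5) = Add(-5, j))
Function('g')(P) = Add(-9, Mul(4, Pow(P, 2))) (Function('g')(P) = Add(-9, Pow(Add(P, P), 2)) = Add(-9, Pow(Mul(2, P), 2)) = Add(-9, Mul(4, Pow(P, 2))))
Function('I')(s, A) = Add(6, A, s) (Function('I')(s, A) = Add(4, Add(Add(s, A), 2)) = Add(4, Add(Add(A, s), 2)) = Add(4, Add(2, A, s)) = Add(6, A, s))
f = 36 (f = Pow(6, 2) = 36)
Mul(Add(Function('g')(-8), Function('Z')(16)), Pow(Add(f, Function('I')(21, 23)), -1)) = Mul(Add(Add(-9, Mul(4, Pow(-8, 2))), Add(-5, 16)), Pow(Add(36, Add(6, 23, 21)), -1)) = Mul(Add(Add(-9, Mul(4, 64)), 11), Pow(Add(36, 50), -1)) = Mul(Add(Add(-9, 256), 11), Pow(86, -1)) = Mul(Add(247, 11), Rational(1, 86)) = Mul(258, Rational(1, 86)) = 3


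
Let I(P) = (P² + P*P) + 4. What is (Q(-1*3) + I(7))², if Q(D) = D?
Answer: 9801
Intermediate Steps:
I(P) = 4 + 2*P² (I(P) = (P² + P²) + 4 = 2*P² + 4 = 4 + 2*P²)
(Q(-1*3) + I(7))² = (-1*3 + (4 + 2*7²))² = (-3 + (4 + 2*49))² = (-3 + (4 + 98))² = (-3 + 102)² = 99² = 9801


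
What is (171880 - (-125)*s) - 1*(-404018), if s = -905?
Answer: 462773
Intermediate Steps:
(171880 - (-125)*s) - 1*(-404018) = (171880 - (-125)*(-905)) - 1*(-404018) = (171880 - 1*113125) + 404018 = (171880 - 113125) + 404018 = 58755 + 404018 = 462773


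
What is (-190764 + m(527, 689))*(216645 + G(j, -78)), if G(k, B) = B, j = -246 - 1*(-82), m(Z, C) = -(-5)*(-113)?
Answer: -41435547543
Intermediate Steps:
m(Z, C) = -565 (m(Z, C) = -1*565 = -565)
j = -164 (j = -246 + 82 = -164)
(-190764 + m(527, 689))*(216645 + G(j, -78)) = (-190764 - 565)*(216645 - 78) = -191329*216567 = -41435547543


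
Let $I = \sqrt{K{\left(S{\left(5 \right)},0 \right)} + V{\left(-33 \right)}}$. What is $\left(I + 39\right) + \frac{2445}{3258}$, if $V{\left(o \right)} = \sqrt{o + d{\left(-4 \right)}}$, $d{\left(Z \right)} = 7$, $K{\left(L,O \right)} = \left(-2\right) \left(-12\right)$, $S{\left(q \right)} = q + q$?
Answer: $\frac{43169}{1086} + \sqrt{24 + i \sqrt{26}} \approx 44.677 + 0.51754 i$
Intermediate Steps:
$S{\left(q \right)} = 2 q$
$K{\left(L,O \right)} = 24$
$V{\left(o \right)} = \sqrt{7 + o}$ ($V{\left(o \right)} = \sqrt{o + 7} = \sqrt{7 + o}$)
$I = \sqrt{24 + i \sqrt{26}}$ ($I = \sqrt{24 + \sqrt{7 - 33}} = \sqrt{24 + \sqrt{-26}} = \sqrt{24 + i \sqrt{26}} \approx 4.9262 + 0.51754 i$)
$\left(I + 39\right) + \frac{2445}{3258} = \left(\sqrt{24 + i \sqrt{26}} + 39\right) + \frac{2445}{3258} = \left(39 + \sqrt{24 + i \sqrt{26}}\right) + 2445 \cdot \frac{1}{3258} = \left(39 + \sqrt{24 + i \sqrt{26}}\right) + \frac{815}{1086} = \frac{43169}{1086} + \sqrt{24 + i \sqrt{26}}$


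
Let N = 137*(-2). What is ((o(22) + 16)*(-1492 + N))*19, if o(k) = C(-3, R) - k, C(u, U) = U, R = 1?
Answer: 167770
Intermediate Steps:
o(k) = 1 - k
N = -274
((o(22) + 16)*(-1492 + N))*19 = (((1 - 1*22) + 16)*(-1492 - 274))*19 = (((1 - 22) + 16)*(-1766))*19 = ((-21 + 16)*(-1766))*19 = -5*(-1766)*19 = 8830*19 = 167770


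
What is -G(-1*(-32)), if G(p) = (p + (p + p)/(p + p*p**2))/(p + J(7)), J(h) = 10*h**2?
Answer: -5467/89175 ≈ -0.061306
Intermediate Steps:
G(p) = (p + 2*p/(p + p**3))/(490 + p) (G(p) = (p + (p + p)/(p + p*p**2))/(p + 10*7**2) = (p + (2*p)/(p + p**3))/(p + 10*49) = (p + 2*p/(p + p**3))/(p + 490) = (p + 2*p/(p + p**3))/(490 + p))
-G(-1*(-32)) = -(2 - 1*(-32) + (-1*(-32))**3)/(490 - 1*(-32) + (-1*(-32))**3 + 490*(-1*(-32))**2) = -(2 + 32 + 32**3)/(490 + 32 + 32**3 + 490*32**2) = -(2 + 32 + 32768)/(490 + 32 + 32768 + 490*1024) = -32802/(490 + 32 + 32768 + 501760) = -32802/535050 = -1*5467/89175 = -5467/89175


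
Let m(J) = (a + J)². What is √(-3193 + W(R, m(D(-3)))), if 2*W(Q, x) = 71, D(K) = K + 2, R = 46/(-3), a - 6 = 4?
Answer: I*√12630/2 ≈ 56.192*I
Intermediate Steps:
a = 10 (a = 6 + 4 = 10)
R = -46/3 (R = 46*(-⅓) = -46/3 ≈ -15.333)
D(K) = 2 + K
m(J) = (10 + J)²
W(Q, x) = 71/2 (W(Q, x) = (½)*71 = 71/2)
√(-3193 + W(R, m(D(-3)))) = √(-3193 + 71/2) = √(-6315/2) = I*√12630/2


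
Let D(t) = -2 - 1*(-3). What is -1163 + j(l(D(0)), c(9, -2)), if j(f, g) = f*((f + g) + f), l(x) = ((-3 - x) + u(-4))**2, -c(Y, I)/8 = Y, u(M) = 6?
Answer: -1419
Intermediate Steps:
D(t) = 1 (D(t) = -2 + 3 = 1)
c(Y, I) = -8*Y
l(x) = (3 - x)**2 (l(x) = ((-3 - x) + 6)**2 = (3 - x)**2)
j(f, g) = f*(g + 2*f)
-1163 + j(l(D(0)), c(9, -2)) = -1163 + (-3 + 1)**2*(-8*9 + 2*(-3 + 1)**2) = -1163 + (-2)**2*(-72 + 2*(-2)**2) = -1163 + 4*(-72 + 2*4) = -1163 + 4*(-72 + 8) = -1163 + 4*(-64) = -1163 - 256 = -1419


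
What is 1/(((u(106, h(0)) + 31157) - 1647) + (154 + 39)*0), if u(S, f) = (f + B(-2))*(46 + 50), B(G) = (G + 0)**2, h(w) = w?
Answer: 1/29894 ≈ 3.3452e-5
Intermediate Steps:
B(G) = G**2
u(S, f) = 384 + 96*f (u(S, f) = (f + (-2)**2)*(46 + 50) = (f + 4)*96 = (4 + f)*96 = 384 + 96*f)
1/(((u(106, h(0)) + 31157) - 1647) + (154 + 39)*0) = 1/((((384 + 96*0) + 31157) - 1647) + (154 + 39)*0) = 1/((((384 + 0) + 31157) - 1647) + 193*0) = 1/(((384 + 31157) - 1647) + 0) = 1/((31541 - 1647) + 0) = 1/(29894 + 0) = 1/29894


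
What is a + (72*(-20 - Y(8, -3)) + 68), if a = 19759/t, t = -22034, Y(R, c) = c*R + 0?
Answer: 7824345/22034 ≈ 355.10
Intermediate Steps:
Y(R, c) = R*c (Y(R, c) = R*c + 0 = R*c)
a = -19759/22034 (a = 19759/(-22034) = 19759*(-1/22034) = -19759/22034 ≈ -0.89675)
a + (72*(-20 - Y(8, -3)) + 68) = -19759/22034 + (72*(-20 - 8*(-3)) + 68) = -19759/22034 + (72*(-20 - 1*(-24)) + 68) = -19759/22034 + (72*(-20 + 24) + 68) = -19759/22034 + (72*4 + 68) = -19759/22034 + (288 + 68) = -19759/22034 + 356 = 7824345/22034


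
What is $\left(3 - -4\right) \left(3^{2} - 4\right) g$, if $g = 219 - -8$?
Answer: $7945$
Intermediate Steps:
$g = 227$ ($g = 219 + \left(-4 + 12\right) = 219 + 8 = 227$)
$\left(3 - -4\right) \left(3^{2} - 4\right) g = \left(3 - -4\right) \left(3^{2} - 4\right) 227 = \left(3 + 4\right) \left(9 - 4\right) 227 = 7 \cdot 5 \cdot 227 = 35 \cdot 227 = 7945$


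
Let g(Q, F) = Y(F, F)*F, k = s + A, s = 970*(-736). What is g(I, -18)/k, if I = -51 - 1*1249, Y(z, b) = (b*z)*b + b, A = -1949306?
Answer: -1950/49319 ≈ -0.039539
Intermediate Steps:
Y(z, b) = b + z*b² (Y(z, b) = z*b² + b = b + z*b²)
s = -713920
k = -2663226 (k = -713920 - 1949306 = -2663226)
I = -1300 (I = -51 - 1249 = -1300)
g(Q, F) = F²*(1 + F²) (g(Q, F) = (F*(1 + F*F))*F = (F*(1 + F²))*F = F²*(1 + F²))
g(I, -18)/k = ((-18)² + (-18)⁴)/(-2663226) = (324 + 104976)*(-1/2663226) = 105300*(-1/2663226) = -1950/49319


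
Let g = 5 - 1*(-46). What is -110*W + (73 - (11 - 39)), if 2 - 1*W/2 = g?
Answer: 10881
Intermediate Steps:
g = 51 (g = 5 + 46 = 51)
W = -98 (W = 4 - 2*51 = 4 - 102 = -98)
-110*W + (73 - (11 - 39)) = -110*(-98) + (73 - (11 - 39)) = 10780 + (73 - 1*(-28)) = 10780 + (73 + 28) = 10780 + 101 = 10881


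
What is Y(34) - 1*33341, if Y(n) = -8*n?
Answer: -33613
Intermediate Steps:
Y(34) - 1*33341 = -8*34 - 1*33341 = -272 - 33341 = -33613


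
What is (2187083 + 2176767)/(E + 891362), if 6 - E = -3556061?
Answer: 4363850/4447429 ≈ 0.98121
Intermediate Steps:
E = 3556067 (E = 6 - 1*(-3556061) = 6 + 3556061 = 3556067)
(2187083 + 2176767)/(E + 891362) = (2187083 + 2176767)/(3556067 + 891362) = 4363850/4447429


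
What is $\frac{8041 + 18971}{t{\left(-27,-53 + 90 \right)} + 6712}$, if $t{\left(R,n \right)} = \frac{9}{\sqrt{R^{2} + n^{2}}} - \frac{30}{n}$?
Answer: $\frac{520673116698768}{129362349655519} - \frac{332814852 \sqrt{2098}}{129362349655519} \approx 4.0248$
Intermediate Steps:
$t{\left(R,n \right)} = - \frac{30}{n} + \frac{9}{\sqrt{R^{2} + n^{2}}}$ ($t{\left(R,n \right)} = \frac{9}{\sqrt{R^{2} + n^{2}}} - \frac{30}{n} = - \frac{30}{n} + \frac{9}{\sqrt{R^{2} + n^{2}}}$)
$\frac{8041 + 18971}{t{\left(-27,-53 + 90 \right)} + 6712} = \frac{8041 + 18971}{\left(- \frac{30}{-53 + 90} + \frac{9}{\sqrt{\left(-27\right)^{2} + \left(-53 + 90\right)^{2}}}\right) + 6712} = \frac{27012}{\left(- \frac{30}{37} + \frac{9}{\sqrt{729 + 37^{2}}}\right) + 6712} = \frac{27012}{\left(\left(-30\right) \frac{1}{37} + \frac{9}{\sqrt{729 + 1369}}\right) + 6712} = \frac{27012}{\left(- \frac{30}{37} + \frac{9}{\sqrt{2098}}\right) + 6712} = \frac{27012}{\left(- \frac{30}{37} + 9 \frac{\sqrt{2098}}{2098}\right) + 6712} = \frac{27012}{\left(- \frac{30}{37} + \frac{9 \sqrt{2098}}{2098}\right) + 6712} = \frac{27012}{\frac{248314}{37} + \frac{9 \sqrt{2098}}{2098}}$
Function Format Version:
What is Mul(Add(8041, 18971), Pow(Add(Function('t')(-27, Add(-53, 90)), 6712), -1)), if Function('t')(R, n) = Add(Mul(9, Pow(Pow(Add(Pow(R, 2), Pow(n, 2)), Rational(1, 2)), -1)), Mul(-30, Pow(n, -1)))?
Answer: Add(Rational(520673116698768, 129362349655519), Mul(Rational(-332814852, 129362349655519), Pow(2098, Rational(1, 2)))) ≈ 4.0248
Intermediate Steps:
Function('t')(R, n) = Add(Mul(-30, Pow(n, -1)), Mul(9, Pow(Add(Pow(R, 2), Pow(n, 2)), Rational(-1, 2)))) (Function('t')(R, n) = Add(Mul(9, Pow(Add(Pow(R, 2), Pow(n, 2)), Rational(-1, 2))), Mul(-30, Pow(n, -1))) = Add(Mul(-30, Pow(n, -1)), Mul(9, Pow(Add(Pow(R, 2), Pow(n, 2)), Rational(-1, 2)))))
Mul(Add(8041, 18971), Pow(Add(Function('t')(-27, Add(-53, 90)), 6712), -1)) = Mul(Add(8041, 18971), Pow(Add(Add(Mul(-30, Pow(Add(-53, 90), -1)), Mul(9, Pow(Add(Pow(-27, 2), Pow(Add(-53, 90), 2)), Rational(-1, 2)))), 6712), -1)) = Mul(27012, Pow(Add(Add(Mul(-30, Pow(37, -1)), Mul(9, Pow(Add(729, Pow(37, 2)), Rational(-1, 2)))), 6712), -1)) = Mul(27012, Pow(Add(Add(Mul(-30, Rational(1, 37)), Mul(9, Pow(Add(729, 1369), Rational(-1, 2)))), 6712), -1)) = Mul(27012, Pow(Add(Add(Rational(-30, 37), Mul(9, Pow(2098, Rational(-1, 2)))), 6712), -1)) = Mul(27012, Pow(Add(Add(Rational(-30, 37), Mul(9, Mul(Rational(1, 2098), Pow(2098, Rational(1, 2))))), 6712), -1)) = Mul(27012, Pow(Add(Add(Rational(-30, 37), Mul(Rational(9, 2098), Pow(2098, Rational(1, 2)))), 6712), -1)) = Mul(27012, Pow(Add(Rational(248314, 37), Mul(Rational(9, 2098), Pow(2098, Rational(1, 2)))), -1))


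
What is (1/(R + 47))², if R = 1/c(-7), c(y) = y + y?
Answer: 196/431649 ≈ 0.00045407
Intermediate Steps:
c(y) = 2*y
R = -1/14 (R = 1/(2*(-7)) = 1/(-14) = -1/14 ≈ -0.071429)
(1/(R + 47))² = (1/(-1/14 + 47))² = (1/(657/14))² = (14/657)² = 196/431649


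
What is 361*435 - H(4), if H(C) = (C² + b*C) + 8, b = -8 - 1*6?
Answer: 157067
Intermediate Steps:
b = -14 (b = -8 - 6 = -14)
H(C) = 8 + C² - 14*C (H(C) = (C² - 14*C) + 8 = 8 + C² - 14*C)
361*435 - H(4) = 361*435 - (8 + 4² - 14*4) = 157035 - (8 + 16 - 56) = 157035 - 1*(-32) = 157035 + 32 = 157067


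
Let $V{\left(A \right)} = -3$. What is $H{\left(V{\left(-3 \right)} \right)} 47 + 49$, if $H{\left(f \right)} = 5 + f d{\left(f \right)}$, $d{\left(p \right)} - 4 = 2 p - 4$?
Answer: $1130$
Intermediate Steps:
$d{\left(p \right)} = 2 p$ ($d{\left(p \right)} = 4 + \left(2 p - 4\right) = 4 + \left(-4 + 2 p\right) = 2 p$)
$H{\left(f \right)} = 5 + 2 f^{2}$ ($H{\left(f \right)} = 5 + f 2 f = 5 + 2 f^{2}$)
$H{\left(V{\left(-3 \right)} \right)} 47 + 49 = \left(5 + 2 \left(-3\right)^{2}\right) 47 + 49 = \left(5 + 2 \cdot 9\right) 47 + 49 = \left(5 + 18\right) 47 + 49 = 23 \cdot 47 + 49 = 1081 + 49 = 1130$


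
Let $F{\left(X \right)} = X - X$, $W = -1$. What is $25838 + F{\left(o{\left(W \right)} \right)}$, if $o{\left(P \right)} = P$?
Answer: $25838$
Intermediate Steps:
$F{\left(X \right)} = 0$
$25838 + F{\left(o{\left(W \right)} \right)} = 25838 + 0 = 25838$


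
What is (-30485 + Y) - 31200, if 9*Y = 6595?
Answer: -548570/9 ≈ -60952.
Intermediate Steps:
Y = 6595/9 (Y = (⅑)*6595 = 6595/9 ≈ 732.78)
(-30485 + Y) - 31200 = (-30485 + 6595/9) - 31200 = -267770/9 - 31200 = -548570/9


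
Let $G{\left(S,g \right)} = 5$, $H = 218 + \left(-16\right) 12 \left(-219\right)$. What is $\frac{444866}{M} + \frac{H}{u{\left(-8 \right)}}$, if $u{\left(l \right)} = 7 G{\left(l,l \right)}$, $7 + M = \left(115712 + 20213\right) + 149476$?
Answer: $\frac{862716651}{713485} \approx 1209.2$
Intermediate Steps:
$H = 42266$ ($H = 218 - -42048 = 218 + 42048 = 42266$)
$M = 285394$ ($M = -7 + \left(\left(115712 + 20213\right) + 149476\right) = -7 + \left(135925 + 149476\right) = -7 + 285401 = 285394$)
$u{\left(l \right)} = 35$ ($u{\left(l \right)} = 7 \cdot 5 = 35$)
$\frac{444866}{M} + \frac{H}{u{\left(-8 \right)}} = \frac{444866}{285394} + \frac{42266}{35} = 444866 \cdot \frac{1}{285394} + 42266 \cdot \frac{1}{35} = \frac{222433}{142697} + \frac{6038}{5} = \frac{862716651}{713485}$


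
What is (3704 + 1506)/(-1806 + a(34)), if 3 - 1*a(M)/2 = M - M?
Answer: -521/180 ≈ -2.8944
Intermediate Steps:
a(M) = 6 (a(M) = 6 - 2*(M - M) = 6 - 2*0 = 6 + 0 = 6)
(3704 + 1506)/(-1806 + a(34)) = (3704 + 1506)/(-1806 + 6) = 5210/(-1800) = 5210*(-1/1800) = -521/180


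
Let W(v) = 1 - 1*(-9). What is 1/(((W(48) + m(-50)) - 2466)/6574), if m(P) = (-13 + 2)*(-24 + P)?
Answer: -3287/821 ≈ -4.0037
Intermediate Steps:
W(v) = 10 (W(v) = 1 + 9 = 10)
m(P) = 264 - 11*P (m(P) = -11*(-24 + P) = 264 - 11*P)
1/(((W(48) + m(-50)) - 2466)/6574) = 1/(((10 + (264 - 11*(-50))) - 2466)/6574) = 1/(((10 + (264 + 550)) - 2466)*(1/6574)) = 1/(((10 + 814) - 2466)*(1/6574)) = 1/((824 - 2466)*(1/6574)) = 1/(-1642*1/6574) = 1/(-821/3287) = -3287/821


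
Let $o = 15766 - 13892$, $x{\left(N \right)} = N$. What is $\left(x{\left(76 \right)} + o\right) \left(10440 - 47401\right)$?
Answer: $-72073950$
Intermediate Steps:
$o = 1874$ ($o = 15766 - 13892 = 1874$)
$\left(x{\left(76 \right)} + o\right) \left(10440 - 47401\right) = \left(76 + 1874\right) \left(10440 - 47401\right) = 1950 \left(-36961\right) = -72073950$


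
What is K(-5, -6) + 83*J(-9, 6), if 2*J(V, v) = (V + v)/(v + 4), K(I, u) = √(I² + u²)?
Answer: -249/20 + √61 ≈ -4.6397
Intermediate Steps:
J(V, v) = (V + v)/(2*(4 + v)) (J(V, v) = ((V + v)/(v + 4))/2 = ((V + v)/(4 + v))/2 = (V + v)/(2*(4 + v)))
K(-5, -6) + 83*J(-9, 6) = √((-5)² + (-6)²) + 83*((-9 + 6)/(2*(4 + 6))) = √(25 + 36) + 83*((½)*(-3)/10) = √61 + 83*((½)*(⅒)*(-3)) = √61 + 83*(-3/20) = √61 - 249/20 = -249/20 + √61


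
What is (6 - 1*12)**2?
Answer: 36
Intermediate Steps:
(6 - 1*12)**2 = (6 - 12)**2 = (-6)**2 = 36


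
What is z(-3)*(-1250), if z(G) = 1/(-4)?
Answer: 625/2 ≈ 312.50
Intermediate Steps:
z(G) = -1/4
z(-3)*(-1250) = -1/4*(-1250) = 625/2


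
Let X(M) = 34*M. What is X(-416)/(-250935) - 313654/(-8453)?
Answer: 78826325722/2121153555 ≈ 37.162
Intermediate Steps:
X(-416)/(-250935) - 313654/(-8453) = (34*(-416))/(-250935) - 313654/(-8453) = -14144*(-1/250935) - 313654*(-1/8453) = 14144/250935 + 313654/8453 = 78826325722/2121153555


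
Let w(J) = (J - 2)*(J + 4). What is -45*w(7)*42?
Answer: -103950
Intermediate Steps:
w(J) = (-2 + J)*(4 + J)
-45*w(7)*42 = -45*(-8 + 7² + 2*7)*42 = -45*(-8 + 49 + 14)*42 = -45*55*42 = -2475*42 = -103950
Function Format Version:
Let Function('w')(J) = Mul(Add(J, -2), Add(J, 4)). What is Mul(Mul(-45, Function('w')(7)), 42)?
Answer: -103950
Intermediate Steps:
Function('w')(J) = Mul(Add(-2, J), Add(4, J))
Mul(Mul(-45, Function('w')(7)), 42) = Mul(Mul(-45, Add(-8, Pow(7, 2), Mul(2, 7))), 42) = Mul(Mul(-45, Add(-8, 49, 14)), 42) = Mul(Mul(-45, 55), 42) = Mul(-2475, 42) = -103950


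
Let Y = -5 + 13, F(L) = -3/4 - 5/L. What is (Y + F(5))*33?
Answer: 825/4 ≈ 206.25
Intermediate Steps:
F(L) = -3/4 - 5/L (F(L) = -3*1/4 - 5/L = -3/4 - 5/L)
Y = 8
(Y + F(5))*33 = (8 + (-3/4 - 5/5))*33 = (8 + (-3/4 - 5*1/5))*33 = (8 + (-3/4 - 1))*33 = (8 - 7/4)*33 = (25/4)*33 = 825/4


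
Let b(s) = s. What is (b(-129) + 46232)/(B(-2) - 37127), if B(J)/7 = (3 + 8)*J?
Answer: -46103/37281 ≈ -1.2366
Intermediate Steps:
B(J) = 77*J (B(J) = 7*((3 + 8)*J) = 7*(11*J) = 77*J)
(b(-129) + 46232)/(B(-2) - 37127) = (-129 + 46232)/(77*(-2) - 37127) = 46103/(-154 - 37127) = 46103/(-37281) = 46103*(-1/37281) = -46103/37281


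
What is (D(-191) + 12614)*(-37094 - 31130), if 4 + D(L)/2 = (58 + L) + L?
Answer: -815822592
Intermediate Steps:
D(L) = 108 + 4*L (D(L) = -8 + 2*((58 + L) + L) = -8 + 2*(58 + 2*L) = -8 + (116 + 4*L) = 108 + 4*L)
(D(-191) + 12614)*(-37094 - 31130) = ((108 + 4*(-191)) + 12614)*(-37094 - 31130) = ((108 - 764) + 12614)*(-68224) = (-656 + 12614)*(-68224) = 11958*(-68224) = -815822592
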